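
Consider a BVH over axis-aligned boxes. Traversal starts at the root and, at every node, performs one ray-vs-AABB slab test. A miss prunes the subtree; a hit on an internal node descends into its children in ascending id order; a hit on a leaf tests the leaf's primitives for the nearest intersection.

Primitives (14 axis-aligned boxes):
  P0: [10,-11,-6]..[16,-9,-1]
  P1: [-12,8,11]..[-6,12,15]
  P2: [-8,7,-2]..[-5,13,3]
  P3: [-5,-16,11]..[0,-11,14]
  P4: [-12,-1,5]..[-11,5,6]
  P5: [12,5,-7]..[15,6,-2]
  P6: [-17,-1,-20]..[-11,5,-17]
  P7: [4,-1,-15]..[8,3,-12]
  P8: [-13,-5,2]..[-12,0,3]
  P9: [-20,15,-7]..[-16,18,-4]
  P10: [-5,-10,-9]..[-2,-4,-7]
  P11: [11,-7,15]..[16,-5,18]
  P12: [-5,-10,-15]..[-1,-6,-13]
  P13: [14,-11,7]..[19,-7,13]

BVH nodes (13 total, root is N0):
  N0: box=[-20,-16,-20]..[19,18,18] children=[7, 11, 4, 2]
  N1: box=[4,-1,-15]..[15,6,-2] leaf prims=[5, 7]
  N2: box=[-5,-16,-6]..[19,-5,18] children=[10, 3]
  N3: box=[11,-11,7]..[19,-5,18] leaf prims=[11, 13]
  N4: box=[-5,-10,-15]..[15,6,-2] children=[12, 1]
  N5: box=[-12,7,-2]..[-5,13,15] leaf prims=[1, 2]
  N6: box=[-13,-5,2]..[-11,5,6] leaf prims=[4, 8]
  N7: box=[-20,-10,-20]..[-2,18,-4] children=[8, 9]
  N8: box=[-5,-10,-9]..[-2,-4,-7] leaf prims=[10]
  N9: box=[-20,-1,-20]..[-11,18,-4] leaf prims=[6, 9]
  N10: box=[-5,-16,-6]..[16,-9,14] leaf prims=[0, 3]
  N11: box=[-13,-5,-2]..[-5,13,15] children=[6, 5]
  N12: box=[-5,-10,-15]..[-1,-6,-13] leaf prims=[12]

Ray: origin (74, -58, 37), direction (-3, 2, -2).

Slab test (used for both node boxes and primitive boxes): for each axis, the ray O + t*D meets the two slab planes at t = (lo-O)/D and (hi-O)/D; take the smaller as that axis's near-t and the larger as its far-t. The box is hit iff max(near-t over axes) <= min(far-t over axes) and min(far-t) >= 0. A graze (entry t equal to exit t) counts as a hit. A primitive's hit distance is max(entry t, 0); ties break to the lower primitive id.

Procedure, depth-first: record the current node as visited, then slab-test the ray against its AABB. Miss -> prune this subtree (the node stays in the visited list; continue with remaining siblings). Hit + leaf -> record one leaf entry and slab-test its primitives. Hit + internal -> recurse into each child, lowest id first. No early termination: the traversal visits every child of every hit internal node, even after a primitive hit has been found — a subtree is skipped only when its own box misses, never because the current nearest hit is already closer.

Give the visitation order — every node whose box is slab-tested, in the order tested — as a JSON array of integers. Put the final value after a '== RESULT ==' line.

Traverse from the root:
N0 x:[55/3,94/3] y:[21,38] z:[19/2,57/2] -> hit [21,57/2], descend [2, 4, 7, 11]
  N2 x:[55/3,79/3] y:[21,53/2] z:[19/2,43/2] -> hit [21,43/2], descend [3, 10]
    N3 x:[55/3,21] y:[47/2,53/2] z:[19/2,15] -> miss, prune
    N10 x:[58/3,79/3] y:[21,49/2] z:[23/2,43/2] -> hit [21,43/2] leaf, test {P0(miss), P3(miss)}
  N4 x:[59/3,79/3] y:[24,32] z:[39/2,26] -> hit [24,26], descend [1, 12]
    N1 x:[59/3,70/3] y:[57/2,32] z:[39/2,26] -> miss, prune
    N12 x:[25,79/3] y:[24,26] z:[25,26] -> hit [25,26] leaf, test {P12@t=25}
  N7 x:[76/3,94/3] y:[24,38] z:[41/2,57/2] -> hit [76/3,57/2], descend [8, 9]
    N8 x:[76/3,79/3] y:[24,27] z:[22,23] -> miss, prune
    N9 x:[85/3,94/3] y:[57/2,38] z:[41/2,57/2] -> hit [57/2,57/2] leaf, test {P6@t=57/2, P9(miss)}
  N11 x:[79/3,29] y:[53/2,71/2] z:[11,39/2] -> miss, prune

order=[0, 2, 3, 10, 4, 1, 12, 7, 8, 9, 11]  |boxes|=11  |leaves|=3  hit=P12

== RESULT ==
[0, 2, 3, 10, 4, 1, 12, 7, 8, 9, 11]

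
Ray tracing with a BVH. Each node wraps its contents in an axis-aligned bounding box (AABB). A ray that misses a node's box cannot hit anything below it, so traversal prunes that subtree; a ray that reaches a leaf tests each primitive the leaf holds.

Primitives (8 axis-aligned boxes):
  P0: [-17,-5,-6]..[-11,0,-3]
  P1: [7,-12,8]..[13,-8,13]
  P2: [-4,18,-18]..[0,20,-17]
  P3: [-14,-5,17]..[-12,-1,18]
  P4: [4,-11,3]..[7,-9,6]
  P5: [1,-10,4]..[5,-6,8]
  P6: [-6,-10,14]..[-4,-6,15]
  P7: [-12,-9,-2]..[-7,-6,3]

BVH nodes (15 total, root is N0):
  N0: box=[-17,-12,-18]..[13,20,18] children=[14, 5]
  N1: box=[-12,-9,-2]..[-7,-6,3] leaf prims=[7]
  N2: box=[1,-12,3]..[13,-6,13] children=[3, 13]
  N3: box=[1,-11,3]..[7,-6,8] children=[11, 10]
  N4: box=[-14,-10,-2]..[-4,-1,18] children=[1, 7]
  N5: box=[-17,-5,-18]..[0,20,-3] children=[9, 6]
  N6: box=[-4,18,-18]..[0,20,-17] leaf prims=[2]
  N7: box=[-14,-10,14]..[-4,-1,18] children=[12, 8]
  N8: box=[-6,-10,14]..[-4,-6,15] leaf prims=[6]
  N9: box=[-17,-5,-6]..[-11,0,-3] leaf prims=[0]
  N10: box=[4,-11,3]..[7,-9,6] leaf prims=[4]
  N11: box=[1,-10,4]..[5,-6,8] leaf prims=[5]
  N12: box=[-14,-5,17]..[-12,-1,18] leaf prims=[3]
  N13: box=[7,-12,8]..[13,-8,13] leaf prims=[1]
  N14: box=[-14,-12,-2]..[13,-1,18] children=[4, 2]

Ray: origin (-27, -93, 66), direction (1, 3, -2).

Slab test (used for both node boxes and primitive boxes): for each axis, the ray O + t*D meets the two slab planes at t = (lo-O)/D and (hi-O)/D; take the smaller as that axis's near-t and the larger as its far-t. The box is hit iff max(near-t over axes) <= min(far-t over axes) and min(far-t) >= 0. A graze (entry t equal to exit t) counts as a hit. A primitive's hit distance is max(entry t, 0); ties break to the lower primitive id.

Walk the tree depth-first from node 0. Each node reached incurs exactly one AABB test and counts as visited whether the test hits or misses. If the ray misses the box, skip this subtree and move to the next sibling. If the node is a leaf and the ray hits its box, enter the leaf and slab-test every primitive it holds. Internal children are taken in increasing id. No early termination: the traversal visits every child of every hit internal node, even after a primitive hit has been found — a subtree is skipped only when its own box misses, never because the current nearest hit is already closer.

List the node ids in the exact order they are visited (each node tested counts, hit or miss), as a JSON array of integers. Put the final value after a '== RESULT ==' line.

Trace the traversal:
N0 x:[10,40] y:[27,113/3] z:[24,42] -> hit [27,113/3], descend [5, 14]
  N5 x:[10,27] y:[88/3,113/3] z:[69/2,42] -> miss, prune
  N14 x:[13,40] y:[27,92/3] z:[24,34] -> hit [27,92/3], descend [2, 4]
    N2 x:[28,40] y:[27,29] z:[53/2,63/2] -> hit [28,29], descend [3, 13]
      N3 x:[28,34] y:[82/3,29] z:[29,63/2] -> hit [29,29], descend [10, 11]
        N10 x:[31,34] y:[82/3,28] z:[30,63/2] -> miss, prune
        N11 x:[28,32] y:[83/3,29] z:[29,31] -> hit [29,29] leaf, test {P5@t=29}
      N13 x:[34,40] y:[27,85/3] z:[53/2,29] -> miss, prune
    N4 x:[13,23] y:[83/3,92/3] z:[24,34] -> miss, prune

order=[0, 5, 14, 2, 3, 10, 11, 13, 4]  |boxes|=9  |leaves|=1  hit=P5

== RESULT ==
[0, 5, 14, 2, 3, 10, 11, 13, 4]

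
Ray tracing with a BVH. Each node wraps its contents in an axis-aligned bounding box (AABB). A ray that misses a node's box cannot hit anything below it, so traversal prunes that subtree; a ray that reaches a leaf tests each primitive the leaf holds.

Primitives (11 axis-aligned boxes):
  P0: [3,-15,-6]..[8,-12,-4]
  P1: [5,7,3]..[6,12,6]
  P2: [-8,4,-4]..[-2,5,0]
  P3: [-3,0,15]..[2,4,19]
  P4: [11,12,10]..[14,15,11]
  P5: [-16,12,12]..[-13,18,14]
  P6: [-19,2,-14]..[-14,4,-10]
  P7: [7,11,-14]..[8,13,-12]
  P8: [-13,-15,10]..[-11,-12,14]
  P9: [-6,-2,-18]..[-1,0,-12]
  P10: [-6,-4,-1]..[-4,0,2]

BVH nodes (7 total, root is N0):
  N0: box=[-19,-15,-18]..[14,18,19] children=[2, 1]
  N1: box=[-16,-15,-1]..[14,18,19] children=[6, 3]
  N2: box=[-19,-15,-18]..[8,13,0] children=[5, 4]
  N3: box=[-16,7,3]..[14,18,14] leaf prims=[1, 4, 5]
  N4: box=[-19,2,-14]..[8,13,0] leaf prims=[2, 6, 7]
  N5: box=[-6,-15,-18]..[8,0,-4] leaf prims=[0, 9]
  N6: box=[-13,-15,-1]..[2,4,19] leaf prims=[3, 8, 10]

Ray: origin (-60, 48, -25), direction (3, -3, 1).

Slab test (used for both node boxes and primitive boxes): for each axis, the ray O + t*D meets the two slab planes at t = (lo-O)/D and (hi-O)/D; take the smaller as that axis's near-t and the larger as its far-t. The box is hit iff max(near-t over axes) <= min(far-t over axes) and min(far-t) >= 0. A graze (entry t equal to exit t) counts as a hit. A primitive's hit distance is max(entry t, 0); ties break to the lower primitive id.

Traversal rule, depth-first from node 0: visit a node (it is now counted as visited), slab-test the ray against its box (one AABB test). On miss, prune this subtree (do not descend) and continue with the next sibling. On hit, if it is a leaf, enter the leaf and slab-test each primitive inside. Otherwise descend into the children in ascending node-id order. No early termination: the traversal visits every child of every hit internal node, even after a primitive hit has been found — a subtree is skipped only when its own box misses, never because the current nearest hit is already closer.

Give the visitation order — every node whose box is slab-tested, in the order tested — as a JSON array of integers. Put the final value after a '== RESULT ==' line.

Trace the traversal:
N0 x:[41/3,74/3] y:[10,21] z:[7,44] -> hit [41/3,21], descend [1, 2]
  N1 x:[44/3,74/3] y:[10,21] z:[24,44] -> miss, prune
  N2 x:[41/3,68/3] y:[35/3,21] z:[7,25] -> hit [41/3,21], descend [4, 5]
    N4 x:[41/3,68/3] y:[35/3,46/3] z:[11,25] -> hit [41/3,46/3] leaf, test {P2(miss), P6@t=44/3, P7(miss)}
    N5 x:[18,68/3] y:[16,21] z:[7,21] -> hit [18,21] leaf, test {P0@t=21, P9(miss)}

Visited [0, 1, 2, 4, 5]. Tests: 5 box, 2 leaf. Nearest: P6.

== RESULT ==
[0, 1, 2, 4, 5]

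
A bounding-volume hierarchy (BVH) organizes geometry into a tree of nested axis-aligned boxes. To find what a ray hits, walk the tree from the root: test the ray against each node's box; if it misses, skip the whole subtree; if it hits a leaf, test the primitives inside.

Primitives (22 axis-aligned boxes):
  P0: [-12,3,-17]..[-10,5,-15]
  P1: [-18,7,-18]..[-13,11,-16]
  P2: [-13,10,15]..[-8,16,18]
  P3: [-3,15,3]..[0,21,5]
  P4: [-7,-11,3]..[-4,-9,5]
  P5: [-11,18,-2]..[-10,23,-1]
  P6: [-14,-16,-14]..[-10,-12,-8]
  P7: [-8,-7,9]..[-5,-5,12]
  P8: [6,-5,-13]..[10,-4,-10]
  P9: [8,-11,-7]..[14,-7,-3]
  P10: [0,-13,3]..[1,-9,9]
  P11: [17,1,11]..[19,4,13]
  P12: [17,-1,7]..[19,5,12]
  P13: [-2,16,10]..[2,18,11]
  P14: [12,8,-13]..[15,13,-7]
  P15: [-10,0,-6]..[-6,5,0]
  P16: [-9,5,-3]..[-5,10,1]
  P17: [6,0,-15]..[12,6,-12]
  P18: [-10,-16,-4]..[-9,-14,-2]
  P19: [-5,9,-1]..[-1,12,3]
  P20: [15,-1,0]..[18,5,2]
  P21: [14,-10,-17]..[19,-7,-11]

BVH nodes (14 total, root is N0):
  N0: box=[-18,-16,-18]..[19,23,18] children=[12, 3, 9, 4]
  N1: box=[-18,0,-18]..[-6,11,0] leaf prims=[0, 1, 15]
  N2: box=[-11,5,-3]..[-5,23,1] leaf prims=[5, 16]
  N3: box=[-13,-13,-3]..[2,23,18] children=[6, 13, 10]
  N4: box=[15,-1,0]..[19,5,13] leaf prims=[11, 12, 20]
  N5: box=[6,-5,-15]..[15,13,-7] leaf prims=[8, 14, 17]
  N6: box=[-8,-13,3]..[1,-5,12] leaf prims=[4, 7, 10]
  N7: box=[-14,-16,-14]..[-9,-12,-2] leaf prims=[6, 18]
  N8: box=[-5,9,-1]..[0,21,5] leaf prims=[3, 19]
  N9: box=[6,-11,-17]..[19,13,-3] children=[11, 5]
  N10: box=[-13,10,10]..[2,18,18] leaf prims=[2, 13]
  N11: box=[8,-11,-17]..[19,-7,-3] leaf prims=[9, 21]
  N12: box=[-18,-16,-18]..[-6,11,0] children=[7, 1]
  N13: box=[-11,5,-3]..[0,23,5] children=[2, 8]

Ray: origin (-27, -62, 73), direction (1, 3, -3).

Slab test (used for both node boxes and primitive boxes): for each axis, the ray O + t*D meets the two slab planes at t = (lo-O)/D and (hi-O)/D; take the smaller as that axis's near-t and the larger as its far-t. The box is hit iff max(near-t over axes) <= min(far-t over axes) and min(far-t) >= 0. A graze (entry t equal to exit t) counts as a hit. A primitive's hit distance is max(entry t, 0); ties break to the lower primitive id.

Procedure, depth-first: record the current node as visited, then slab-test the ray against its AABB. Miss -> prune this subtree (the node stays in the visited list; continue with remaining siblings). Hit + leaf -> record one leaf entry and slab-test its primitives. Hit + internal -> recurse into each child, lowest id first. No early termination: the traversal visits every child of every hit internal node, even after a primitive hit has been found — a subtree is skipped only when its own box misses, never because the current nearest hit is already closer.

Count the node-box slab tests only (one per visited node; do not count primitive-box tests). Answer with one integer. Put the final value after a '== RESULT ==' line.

Walk:
N0 x:[9,46] y:[46/3,85/3] z:[55/3,91/3] -> hit [55/3,85/3], descend [3, 4, 9, 12]
  N3 x:[14,29] y:[49/3,85/3] z:[55/3,76/3] -> hit [55/3,76/3], descend [6, 10, 13]
    N6 x:[19,28] y:[49/3,19] z:[61/3,70/3] -> miss, prune
    N10 x:[14,29] y:[24,80/3] z:[55/3,21] -> miss, prune
    N13 x:[16,27] y:[67/3,85/3] z:[68/3,76/3] -> hit [68/3,76/3], descend [2, 8]
      N2 x:[16,22] y:[67/3,85/3] z:[24,76/3] -> miss, prune
      N8 x:[22,27] y:[71/3,83/3] z:[68/3,74/3] -> hit [71/3,74/3] leaf, test {P3(miss), P19@t=71/3}
  N4 x:[42,46] y:[61/3,67/3] z:[20,73/3] -> miss, prune
  N9 x:[33,46] y:[17,25] z:[76/3,30] -> miss, prune
  N12 x:[9,21] y:[46/3,73/3] z:[73/3,91/3] -> miss, prune

Visited [0, 3, 6, 10, 13, 2, 8, 4, 9, 12]. Tests: 10 box, 1 leaf. Nearest: P19.

== RESULT ==
10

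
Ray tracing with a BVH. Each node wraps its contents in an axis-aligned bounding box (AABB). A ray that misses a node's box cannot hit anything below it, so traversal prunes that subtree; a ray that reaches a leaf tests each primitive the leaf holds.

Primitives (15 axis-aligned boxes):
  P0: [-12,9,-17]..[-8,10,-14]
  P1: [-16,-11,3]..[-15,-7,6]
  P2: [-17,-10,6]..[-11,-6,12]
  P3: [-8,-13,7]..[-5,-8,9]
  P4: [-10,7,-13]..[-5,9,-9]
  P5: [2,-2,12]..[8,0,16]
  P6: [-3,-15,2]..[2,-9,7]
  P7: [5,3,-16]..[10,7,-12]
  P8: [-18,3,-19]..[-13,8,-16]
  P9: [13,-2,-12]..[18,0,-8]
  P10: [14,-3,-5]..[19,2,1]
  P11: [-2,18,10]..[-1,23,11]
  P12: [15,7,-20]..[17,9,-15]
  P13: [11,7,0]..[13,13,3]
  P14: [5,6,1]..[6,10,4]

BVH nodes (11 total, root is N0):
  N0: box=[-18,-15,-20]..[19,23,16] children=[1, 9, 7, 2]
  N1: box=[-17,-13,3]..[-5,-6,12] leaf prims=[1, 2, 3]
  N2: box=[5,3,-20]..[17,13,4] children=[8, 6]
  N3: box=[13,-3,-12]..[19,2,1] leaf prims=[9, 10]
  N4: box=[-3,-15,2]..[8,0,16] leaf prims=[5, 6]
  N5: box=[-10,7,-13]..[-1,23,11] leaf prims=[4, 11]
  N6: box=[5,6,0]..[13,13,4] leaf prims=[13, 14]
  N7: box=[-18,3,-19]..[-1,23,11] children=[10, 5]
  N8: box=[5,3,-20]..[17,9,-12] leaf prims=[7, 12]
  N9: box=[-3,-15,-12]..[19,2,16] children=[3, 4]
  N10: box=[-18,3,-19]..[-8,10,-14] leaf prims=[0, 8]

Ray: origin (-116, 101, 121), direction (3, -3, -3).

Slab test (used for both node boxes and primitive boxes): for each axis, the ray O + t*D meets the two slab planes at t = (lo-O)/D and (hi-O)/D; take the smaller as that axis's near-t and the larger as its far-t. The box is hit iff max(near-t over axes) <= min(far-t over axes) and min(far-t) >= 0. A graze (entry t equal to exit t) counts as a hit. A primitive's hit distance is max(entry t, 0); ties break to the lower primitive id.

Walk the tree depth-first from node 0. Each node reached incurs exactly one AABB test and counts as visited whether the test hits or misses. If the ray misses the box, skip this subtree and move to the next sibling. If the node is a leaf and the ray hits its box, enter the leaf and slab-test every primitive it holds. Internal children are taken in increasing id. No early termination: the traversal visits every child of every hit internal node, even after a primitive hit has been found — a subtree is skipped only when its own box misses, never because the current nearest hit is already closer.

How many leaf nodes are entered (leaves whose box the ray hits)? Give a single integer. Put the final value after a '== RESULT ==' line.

Traverse from the root:
N0 x:[98/3,45] y:[26,116/3] z:[35,47] -> hit [35,116/3], descend [1, 2, 7, 9]
  N1 x:[33,37] y:[107/3,38] z:[109/3,118/3] -> hit [109/3,37] leaf, test {P1(miss), P2(miss), P3(miss)}
  N2 x:[121/3,133/3] y:[88/3,98/3] z:[39,47] -> miss, prune
  N7 x:[98/3,115/3] y:[26,98/3] z:[110/3,140/3] -> miss, prune
  N9 x:[113/3,45] y:[33,116/3] z:[35,133/3] -> hit [113/3,116/3], descend [3, 4]
    N3 x:[43,45] y:[33,104/3] z:[40,133/3] -> miss, prune
    N4 x:[113/3,124/3] y:[101/3,116/3] z:[35,119/3] -> hit [113/3,116/3] leaf, test {P5(miss), P6@t=38}

Visited [0, 1, 2, 7, 9, 3, 4]. Tests: 7 box, 2 leaf. Nearest: P6.

== RESULT ==
2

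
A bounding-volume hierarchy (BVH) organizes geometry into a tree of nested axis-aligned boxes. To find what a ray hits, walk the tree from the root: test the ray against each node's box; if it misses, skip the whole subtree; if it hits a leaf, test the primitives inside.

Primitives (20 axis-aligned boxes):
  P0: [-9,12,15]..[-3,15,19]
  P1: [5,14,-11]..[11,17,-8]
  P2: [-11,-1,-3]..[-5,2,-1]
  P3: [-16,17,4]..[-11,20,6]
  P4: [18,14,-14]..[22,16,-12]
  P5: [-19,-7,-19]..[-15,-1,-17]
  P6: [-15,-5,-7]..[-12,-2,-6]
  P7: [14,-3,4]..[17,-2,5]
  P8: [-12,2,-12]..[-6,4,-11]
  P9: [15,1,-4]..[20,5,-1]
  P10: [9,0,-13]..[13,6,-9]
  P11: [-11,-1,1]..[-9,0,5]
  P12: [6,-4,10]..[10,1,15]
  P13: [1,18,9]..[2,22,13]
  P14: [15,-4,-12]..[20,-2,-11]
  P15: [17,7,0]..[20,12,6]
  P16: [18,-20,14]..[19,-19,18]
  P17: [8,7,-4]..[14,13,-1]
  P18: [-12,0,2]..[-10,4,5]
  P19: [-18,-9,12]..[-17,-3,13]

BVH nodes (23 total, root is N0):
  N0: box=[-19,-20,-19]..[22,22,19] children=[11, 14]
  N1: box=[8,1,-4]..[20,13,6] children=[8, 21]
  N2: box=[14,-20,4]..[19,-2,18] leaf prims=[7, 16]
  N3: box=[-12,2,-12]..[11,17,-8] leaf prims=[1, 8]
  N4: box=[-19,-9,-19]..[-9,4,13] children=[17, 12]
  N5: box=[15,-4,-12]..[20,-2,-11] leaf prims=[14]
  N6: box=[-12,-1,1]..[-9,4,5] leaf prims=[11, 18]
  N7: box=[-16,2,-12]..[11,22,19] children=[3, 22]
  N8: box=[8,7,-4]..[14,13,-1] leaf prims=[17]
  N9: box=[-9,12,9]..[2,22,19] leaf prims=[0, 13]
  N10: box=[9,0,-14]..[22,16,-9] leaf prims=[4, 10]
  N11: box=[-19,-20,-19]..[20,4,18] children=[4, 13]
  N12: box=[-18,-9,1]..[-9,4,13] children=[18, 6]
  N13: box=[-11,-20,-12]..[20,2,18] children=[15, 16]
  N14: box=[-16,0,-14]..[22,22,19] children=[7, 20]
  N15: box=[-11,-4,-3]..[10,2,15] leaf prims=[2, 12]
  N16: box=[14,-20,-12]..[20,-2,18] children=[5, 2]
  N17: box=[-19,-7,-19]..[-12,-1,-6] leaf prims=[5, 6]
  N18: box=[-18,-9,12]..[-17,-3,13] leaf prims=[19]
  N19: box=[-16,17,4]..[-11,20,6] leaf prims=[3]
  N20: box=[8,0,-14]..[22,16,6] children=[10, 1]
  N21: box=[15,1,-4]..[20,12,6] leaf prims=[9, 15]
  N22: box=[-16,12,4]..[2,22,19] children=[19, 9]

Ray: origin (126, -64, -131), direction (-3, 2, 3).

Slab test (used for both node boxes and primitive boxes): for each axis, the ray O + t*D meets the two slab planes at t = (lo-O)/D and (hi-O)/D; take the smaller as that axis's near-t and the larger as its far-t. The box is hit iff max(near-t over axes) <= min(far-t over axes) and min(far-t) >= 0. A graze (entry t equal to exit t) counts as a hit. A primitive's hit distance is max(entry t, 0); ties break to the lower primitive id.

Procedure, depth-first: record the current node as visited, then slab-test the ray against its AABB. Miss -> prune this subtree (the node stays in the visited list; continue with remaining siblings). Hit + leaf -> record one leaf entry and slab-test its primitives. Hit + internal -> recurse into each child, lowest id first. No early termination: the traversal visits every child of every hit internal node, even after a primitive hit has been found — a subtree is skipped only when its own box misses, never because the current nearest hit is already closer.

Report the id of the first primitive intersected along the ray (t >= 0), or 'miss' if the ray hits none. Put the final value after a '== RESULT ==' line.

Walk:
N0 x:[104/3,145/3] y:[22,43] z:[112/3,50] -> hit [112/3,43], descend [11, 14]
  N11 x:[106/3,145/3] y:[22,34] z:[112/3,149/3] -> miss, prune
  N14 x:[104/3,142/3] y:[32,43] z:[39,50] -> hit [39,43], descend [7, 20]
    N7 x:[115/3,142/3] y:[33,43] z:[119/3,50] -> hit [119/3,43], descend [3, 22]
      N3 x:[115/3,46] y:[33,81/2] z:[119/3,41] -> hit [119/3,81/2] leaf, test {P1@t=40, P8(miss)}
      N22 x:[124/3,142/3] y:[38,43] z:[45,50] -> miss, prune
    N20 x:[104/3,118/3] y:[32,40] z:[39,137/3] -> hit [39,118/3], descend [1, 10]
      N1 x:[106/3,118/3] y:[65/2,77/2] z:[127/3,137/3] -> miss, prune
      N10 x:[104/3,39] y:[32,40] z:[39,122/3] -> hit [39,39] leaf, test {P4(miss), P10(miss)}

Visited [0, 11, 14, 7, 3, 22, 20, 1, 10]. Tests: 9 box, 2 leaf. Nearest: P1.

== RESULT ==
1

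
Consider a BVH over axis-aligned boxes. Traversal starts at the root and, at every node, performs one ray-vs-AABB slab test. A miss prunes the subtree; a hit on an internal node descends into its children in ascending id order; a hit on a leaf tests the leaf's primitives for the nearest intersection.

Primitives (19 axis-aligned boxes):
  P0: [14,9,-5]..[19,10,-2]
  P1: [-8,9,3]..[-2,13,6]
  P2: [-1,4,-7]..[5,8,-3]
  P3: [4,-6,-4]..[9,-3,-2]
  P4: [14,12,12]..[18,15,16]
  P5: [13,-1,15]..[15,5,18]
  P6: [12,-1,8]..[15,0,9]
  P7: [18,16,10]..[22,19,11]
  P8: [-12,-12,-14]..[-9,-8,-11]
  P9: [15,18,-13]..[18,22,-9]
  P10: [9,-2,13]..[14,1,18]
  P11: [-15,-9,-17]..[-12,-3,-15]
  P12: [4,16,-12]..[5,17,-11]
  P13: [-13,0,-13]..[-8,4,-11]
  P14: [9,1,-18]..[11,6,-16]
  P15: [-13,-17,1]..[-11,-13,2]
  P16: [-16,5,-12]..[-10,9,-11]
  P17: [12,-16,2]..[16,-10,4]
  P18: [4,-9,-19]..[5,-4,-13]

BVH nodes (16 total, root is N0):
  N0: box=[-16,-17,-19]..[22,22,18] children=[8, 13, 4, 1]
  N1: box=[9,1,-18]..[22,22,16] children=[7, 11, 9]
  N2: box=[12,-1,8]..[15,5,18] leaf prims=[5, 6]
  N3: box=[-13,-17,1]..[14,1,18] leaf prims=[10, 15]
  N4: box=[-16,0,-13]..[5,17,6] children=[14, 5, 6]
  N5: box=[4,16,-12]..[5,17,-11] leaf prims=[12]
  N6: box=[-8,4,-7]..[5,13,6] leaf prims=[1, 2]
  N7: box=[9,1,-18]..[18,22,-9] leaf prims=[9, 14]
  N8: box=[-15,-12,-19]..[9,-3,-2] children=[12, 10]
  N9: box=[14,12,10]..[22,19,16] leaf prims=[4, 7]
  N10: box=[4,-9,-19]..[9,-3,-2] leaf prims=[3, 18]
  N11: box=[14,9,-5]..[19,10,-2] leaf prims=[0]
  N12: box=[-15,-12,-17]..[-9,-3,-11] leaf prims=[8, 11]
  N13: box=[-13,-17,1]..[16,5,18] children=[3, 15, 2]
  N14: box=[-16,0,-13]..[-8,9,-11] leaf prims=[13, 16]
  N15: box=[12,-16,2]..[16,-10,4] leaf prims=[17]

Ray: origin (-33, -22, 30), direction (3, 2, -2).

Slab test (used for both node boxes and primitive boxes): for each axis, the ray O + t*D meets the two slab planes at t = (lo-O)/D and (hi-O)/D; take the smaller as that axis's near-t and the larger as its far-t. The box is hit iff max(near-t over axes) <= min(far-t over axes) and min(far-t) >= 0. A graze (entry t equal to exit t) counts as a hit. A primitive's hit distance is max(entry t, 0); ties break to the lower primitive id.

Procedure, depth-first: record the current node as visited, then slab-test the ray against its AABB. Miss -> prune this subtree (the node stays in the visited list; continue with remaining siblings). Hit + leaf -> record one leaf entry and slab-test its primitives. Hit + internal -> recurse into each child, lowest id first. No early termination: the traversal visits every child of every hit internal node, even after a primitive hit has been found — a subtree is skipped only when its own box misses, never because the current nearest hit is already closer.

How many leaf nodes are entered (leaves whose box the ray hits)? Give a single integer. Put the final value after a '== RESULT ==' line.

Walk:
N0 x:[17/3,55/3] y:[5/2,22] z:[6,49/2] -> hit [6,55/3], descend [1, 4, 8, 13]
  N1 x:[14,55/3] y:[23/2,22] z:[7,24] -> hit [14,55/3], descend [7, 9, 11]
    N7 x:[14,17] y:[23/2,22] z:[39/2,24] -> miss, prune
    N9 x:[47/3,55/3] y:[17,41/2] z:[7,10] -> miss, prune
    N11 x:[47/3,52/3] y:[31/2,16] z:[16,35/2] -> hit [16,16] leaf, test {P0@t=16}
  N4 x:[17/3,38/3] y:[11,39/2] z:[12,43/2] -> hit [12,38/3], descend [5, 6, 14]
    N5 x:[37/3,38/3] y:[19,39/2] z:[41/2,21] -> miss, prune
    N6 x:[25/3,38/3] y:[13,35/2] z:[12,37/2] -> miss, prune
    N14 x:[17/3,25/3] y:[11,31/2] z:[41/2,43/2] -> miss, prune
  N8 x:[6,14] y:[5,19/2] z:[16,49/2] -> miss, prune
  N13 x:[20/3,49/3] y:[5/2,27/2] z:[6,29/2] -> hit [20/3,27/2], descend [2, 3, 15]
    N2 x:[15,16] y:[21/2,27/2] z:[6,11] -> miss, prune
    N3 x:[20/3,47/3] y:[5/2,23/2] z:[6,29/2] -> hit [20/3,23/2] leaf, test {P10(miss), P15(miss)}
    N15 x:[15,49/3] y:[3,6] z:[13,14] -> miss, prune

Visited [0, 1, 7, 9, 11, 4, 5, 6, 14, 8, 13, 2, 3, 15]. Tests: 14 box, 2 leaf. Nearest: P0.

== RESULT ==
2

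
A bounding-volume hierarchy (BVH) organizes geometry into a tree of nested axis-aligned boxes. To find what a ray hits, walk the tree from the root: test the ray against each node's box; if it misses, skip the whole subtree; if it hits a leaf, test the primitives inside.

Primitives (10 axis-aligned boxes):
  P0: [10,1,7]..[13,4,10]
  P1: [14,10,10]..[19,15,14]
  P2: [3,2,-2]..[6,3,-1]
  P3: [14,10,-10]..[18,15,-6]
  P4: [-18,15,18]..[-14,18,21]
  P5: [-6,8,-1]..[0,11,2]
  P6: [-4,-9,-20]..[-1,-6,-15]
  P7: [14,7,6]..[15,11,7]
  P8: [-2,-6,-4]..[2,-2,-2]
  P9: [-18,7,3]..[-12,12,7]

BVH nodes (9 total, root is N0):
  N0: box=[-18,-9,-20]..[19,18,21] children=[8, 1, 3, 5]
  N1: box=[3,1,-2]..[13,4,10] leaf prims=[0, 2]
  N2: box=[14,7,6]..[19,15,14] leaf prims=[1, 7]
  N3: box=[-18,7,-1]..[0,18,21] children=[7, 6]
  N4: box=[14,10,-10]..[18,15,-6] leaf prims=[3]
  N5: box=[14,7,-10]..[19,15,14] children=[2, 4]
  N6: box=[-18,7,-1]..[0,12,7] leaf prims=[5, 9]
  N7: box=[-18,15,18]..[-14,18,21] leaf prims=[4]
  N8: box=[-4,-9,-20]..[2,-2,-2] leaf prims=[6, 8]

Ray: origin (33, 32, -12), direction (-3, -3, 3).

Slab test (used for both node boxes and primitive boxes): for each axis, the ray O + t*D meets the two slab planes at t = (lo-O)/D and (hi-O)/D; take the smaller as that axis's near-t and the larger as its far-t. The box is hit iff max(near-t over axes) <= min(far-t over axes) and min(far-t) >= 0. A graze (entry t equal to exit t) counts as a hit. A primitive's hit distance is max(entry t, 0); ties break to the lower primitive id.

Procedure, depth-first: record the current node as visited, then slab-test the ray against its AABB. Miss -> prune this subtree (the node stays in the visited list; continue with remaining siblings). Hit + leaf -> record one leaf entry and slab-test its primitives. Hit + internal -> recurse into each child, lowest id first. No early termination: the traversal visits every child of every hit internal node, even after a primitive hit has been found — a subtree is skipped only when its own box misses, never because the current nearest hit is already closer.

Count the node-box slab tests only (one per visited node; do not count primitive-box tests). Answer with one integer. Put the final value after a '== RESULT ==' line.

Traverse from the root:
N0 x:[14/3,17] y:[14/3,41/3] z:[-8/3,11] -> hit [14/3,11], descend [1, 3, 5, 8]
  N1 x:[20/3,10] y:[28/3,31/3] z:[10/3,22/3] -> miss, prune
  N3 x:[11,17] y:[14/3,25/3] z:[11/3,11] -> miss, prune
  N5 x:[14/3,19/3] y:[17/3,25/3] z:[2/3,26/3] -> hit [17/3,19/3], descend [2, 4]
    N2 x:[14/3,19/3] y:[17/3,25/3] z:[6,26/3] -> hit [6,19/3] leaf, test {P1(miss), P7(miss)}
    N4 x:[5,19/3] y:[17/3,22/3] z:[2/3,2] -> miss, prune
  N8 x:[31/3,37/3] y:[34/3,41/3] z:[-8/3,10/3] -> miss, prune

order=[0, 1, 3, 5, 2, 4, 8]  |boxes|=7  |leaves|=1  hit=miss

== RESULT ==
7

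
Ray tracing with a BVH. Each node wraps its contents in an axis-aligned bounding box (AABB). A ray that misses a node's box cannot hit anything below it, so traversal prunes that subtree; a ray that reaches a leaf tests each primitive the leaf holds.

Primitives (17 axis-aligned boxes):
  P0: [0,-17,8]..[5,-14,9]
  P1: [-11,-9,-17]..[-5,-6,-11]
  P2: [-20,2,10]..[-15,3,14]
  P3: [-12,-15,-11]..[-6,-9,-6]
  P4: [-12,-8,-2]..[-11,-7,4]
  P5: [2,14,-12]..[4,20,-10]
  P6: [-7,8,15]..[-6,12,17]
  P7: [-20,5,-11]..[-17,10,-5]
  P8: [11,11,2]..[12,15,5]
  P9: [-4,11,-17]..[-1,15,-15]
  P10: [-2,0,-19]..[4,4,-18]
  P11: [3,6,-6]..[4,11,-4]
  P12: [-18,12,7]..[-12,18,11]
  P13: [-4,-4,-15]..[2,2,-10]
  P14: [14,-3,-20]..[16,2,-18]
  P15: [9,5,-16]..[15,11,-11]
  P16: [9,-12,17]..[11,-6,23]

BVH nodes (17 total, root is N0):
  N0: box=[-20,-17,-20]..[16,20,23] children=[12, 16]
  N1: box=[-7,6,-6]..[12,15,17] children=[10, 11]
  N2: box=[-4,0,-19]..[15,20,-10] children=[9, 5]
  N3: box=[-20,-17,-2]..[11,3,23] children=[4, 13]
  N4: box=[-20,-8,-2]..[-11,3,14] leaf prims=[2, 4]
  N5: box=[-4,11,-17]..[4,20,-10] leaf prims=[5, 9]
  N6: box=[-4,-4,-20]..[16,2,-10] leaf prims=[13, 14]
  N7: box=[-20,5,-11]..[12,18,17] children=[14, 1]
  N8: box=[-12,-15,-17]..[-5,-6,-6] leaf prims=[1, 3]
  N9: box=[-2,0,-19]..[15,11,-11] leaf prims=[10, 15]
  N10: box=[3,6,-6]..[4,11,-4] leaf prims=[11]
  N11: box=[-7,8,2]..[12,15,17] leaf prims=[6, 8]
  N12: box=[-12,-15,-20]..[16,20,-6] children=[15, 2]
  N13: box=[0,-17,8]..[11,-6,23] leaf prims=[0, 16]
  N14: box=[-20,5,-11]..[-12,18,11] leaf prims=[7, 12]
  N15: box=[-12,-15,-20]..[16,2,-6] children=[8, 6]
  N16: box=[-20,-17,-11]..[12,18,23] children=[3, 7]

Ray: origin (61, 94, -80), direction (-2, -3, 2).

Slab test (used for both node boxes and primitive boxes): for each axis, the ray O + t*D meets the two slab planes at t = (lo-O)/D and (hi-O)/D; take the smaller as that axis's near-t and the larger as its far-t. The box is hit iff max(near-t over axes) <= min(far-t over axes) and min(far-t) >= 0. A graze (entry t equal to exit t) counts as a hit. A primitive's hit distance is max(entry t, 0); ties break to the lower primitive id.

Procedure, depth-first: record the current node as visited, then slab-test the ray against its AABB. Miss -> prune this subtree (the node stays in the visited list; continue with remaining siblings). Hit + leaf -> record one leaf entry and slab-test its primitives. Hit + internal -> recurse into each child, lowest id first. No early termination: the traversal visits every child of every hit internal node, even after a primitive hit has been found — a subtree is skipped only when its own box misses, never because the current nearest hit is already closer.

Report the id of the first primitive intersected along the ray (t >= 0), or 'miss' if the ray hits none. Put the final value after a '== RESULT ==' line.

Trace the traversal:
N0 x:[45/2,81/2] y:[74/3,37] z:[30,103/2] -> hit [30,37], descend [12, 16]
  N12 x:[45/2,73/2] y:[74/3,109/3] z:[30,37] -> hit [30,109/3], descend [2, 15]
    N2 x:[23,65/2] y:[74/3,94/3] z:[61/2,35] -> hit [61/2,94/3], descend [5, 9]
      N5 x:[57/2,65/2] y:[74/3,83/3] z:[63/2,35] -> miss, prune
      N9 x:[23,63/2] y:[83/3,94/3] z:[61/2,69/2] -> hit [61/2,94/3] leaf, test {P10@t=61/2, P15(miss)}
    N15 x:[45/2,73/2] y:[92/3,109/3] z:[30,37] -> hit [92/3,109/3], descend [6, 8]
      N6 x:[45/2,65/2] y:[92/3,98/3] z:[30,35] -> hit [92/3,65/2] leaf, test {P13@t=65/2, P14(miss)}
      N8 x:[33,73/2] y:[100/3,109/3] z:[63/2,37] -> hit [100/3,109/3] leaf, test {P1@t=100/3, P3@t=69/2}
  N16 x:[49/2,81/2] y:[76/3,37] z:[69/2,103/2] -> hit [69/2,37], descend [3, 7]
    N3 x:[25,81/2] y:[91/3,37] z:[39,103/2] -> miss, prune
    N7 x:[49/2,81/2] y:[76/3,89/3] z:[69/2,97/2] -> miss, prune

Summary -> nodes [0, 12, 2, 5, 9, 15, 6, 8, 16, 3, 7]; box-tests=11; leaf-entries=3; first=P10

== RESULT ==
10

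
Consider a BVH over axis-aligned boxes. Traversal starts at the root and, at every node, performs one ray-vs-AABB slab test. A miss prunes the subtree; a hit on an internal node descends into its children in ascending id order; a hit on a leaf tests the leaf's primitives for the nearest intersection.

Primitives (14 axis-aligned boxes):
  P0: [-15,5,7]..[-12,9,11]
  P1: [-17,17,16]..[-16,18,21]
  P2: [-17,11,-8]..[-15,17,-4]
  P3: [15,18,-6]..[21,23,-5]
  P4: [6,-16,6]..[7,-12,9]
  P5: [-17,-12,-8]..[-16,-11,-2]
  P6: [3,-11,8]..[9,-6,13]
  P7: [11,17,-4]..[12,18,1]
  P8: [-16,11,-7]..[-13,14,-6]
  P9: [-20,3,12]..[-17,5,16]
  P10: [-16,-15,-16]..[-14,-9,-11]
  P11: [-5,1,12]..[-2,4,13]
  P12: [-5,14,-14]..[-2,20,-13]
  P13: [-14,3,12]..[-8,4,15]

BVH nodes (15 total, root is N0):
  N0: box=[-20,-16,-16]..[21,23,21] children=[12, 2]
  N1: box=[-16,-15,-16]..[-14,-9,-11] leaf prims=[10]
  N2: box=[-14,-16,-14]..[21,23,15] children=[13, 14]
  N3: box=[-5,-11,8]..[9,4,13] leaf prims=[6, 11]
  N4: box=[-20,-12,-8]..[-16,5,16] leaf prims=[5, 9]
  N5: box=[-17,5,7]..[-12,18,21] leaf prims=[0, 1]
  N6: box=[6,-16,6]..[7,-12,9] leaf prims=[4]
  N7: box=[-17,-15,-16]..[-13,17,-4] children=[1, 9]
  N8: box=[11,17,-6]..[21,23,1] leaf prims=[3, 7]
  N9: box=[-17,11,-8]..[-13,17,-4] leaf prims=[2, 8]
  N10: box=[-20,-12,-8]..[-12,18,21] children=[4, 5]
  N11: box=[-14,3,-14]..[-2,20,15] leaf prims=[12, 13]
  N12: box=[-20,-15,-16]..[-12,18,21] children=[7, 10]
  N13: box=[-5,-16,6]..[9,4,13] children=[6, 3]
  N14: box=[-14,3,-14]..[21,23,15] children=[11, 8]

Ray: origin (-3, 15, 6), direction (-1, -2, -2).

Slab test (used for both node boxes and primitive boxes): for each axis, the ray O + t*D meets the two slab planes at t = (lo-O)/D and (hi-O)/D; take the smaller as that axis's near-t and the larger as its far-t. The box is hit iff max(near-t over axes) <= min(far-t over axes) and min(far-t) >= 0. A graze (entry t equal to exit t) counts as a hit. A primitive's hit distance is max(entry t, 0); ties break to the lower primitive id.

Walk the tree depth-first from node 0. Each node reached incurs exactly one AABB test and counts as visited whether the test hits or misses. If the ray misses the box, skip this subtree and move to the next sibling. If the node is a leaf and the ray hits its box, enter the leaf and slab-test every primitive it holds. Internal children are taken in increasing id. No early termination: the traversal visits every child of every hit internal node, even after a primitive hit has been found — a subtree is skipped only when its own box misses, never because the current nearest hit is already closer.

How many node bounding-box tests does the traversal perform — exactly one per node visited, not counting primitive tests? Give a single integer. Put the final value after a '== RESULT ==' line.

Trace the traversal:
N0 x:[-24,17] y:[-4,31/2] z:[-15/2,11] -> hit [-4,11], descend [2, 12]
  N2 x:[-24,11] y:[-4,31/2] z:[-9/2,10] -> hit [-4,10], descend [13, 14]
    N13 x:[-12,2] y:[11/2,31/2] z:[-7/2,0] -> miss, prune
    N14 x:[-24,11] y:[-4,6] z:[-9/2,10] -> hit [-4,6], descend [8, 11]
      N8 x:[-24,-14] y:[-4,-1] z:[5/2,6] -> miss, prune
      N11 x:[-1,11] y:[-5/2,6] z:[-9/2,10] -> hit [-1,6] leaf, test {P12(miss), P13(miss)}
  N12 x:[9,17] y:[-3/2,15] z:[-15/2,11] -> hit [9,11], descend [7, 10]
    N7 x:[10,14] y:[-1,15] z:[5,11] -> hit [10,11], descend [1, 9]
      N1 x:[11,13] y:[12,15] z:[17/2,11] -> miss, prune
      N9 x:[10,14] y:[-1,2] z:[5,7] -> miss, prune
    N10 x:[9,17] y:[-3/2,27/2] z:[-15/2,7] -> miss, prune

11 AABB tests over nodes [0, 2, 13, 14, 8, 11, 12, 7, 1, 9, 10]; 1 leaf entered; closest miss.

== RESULT ==
11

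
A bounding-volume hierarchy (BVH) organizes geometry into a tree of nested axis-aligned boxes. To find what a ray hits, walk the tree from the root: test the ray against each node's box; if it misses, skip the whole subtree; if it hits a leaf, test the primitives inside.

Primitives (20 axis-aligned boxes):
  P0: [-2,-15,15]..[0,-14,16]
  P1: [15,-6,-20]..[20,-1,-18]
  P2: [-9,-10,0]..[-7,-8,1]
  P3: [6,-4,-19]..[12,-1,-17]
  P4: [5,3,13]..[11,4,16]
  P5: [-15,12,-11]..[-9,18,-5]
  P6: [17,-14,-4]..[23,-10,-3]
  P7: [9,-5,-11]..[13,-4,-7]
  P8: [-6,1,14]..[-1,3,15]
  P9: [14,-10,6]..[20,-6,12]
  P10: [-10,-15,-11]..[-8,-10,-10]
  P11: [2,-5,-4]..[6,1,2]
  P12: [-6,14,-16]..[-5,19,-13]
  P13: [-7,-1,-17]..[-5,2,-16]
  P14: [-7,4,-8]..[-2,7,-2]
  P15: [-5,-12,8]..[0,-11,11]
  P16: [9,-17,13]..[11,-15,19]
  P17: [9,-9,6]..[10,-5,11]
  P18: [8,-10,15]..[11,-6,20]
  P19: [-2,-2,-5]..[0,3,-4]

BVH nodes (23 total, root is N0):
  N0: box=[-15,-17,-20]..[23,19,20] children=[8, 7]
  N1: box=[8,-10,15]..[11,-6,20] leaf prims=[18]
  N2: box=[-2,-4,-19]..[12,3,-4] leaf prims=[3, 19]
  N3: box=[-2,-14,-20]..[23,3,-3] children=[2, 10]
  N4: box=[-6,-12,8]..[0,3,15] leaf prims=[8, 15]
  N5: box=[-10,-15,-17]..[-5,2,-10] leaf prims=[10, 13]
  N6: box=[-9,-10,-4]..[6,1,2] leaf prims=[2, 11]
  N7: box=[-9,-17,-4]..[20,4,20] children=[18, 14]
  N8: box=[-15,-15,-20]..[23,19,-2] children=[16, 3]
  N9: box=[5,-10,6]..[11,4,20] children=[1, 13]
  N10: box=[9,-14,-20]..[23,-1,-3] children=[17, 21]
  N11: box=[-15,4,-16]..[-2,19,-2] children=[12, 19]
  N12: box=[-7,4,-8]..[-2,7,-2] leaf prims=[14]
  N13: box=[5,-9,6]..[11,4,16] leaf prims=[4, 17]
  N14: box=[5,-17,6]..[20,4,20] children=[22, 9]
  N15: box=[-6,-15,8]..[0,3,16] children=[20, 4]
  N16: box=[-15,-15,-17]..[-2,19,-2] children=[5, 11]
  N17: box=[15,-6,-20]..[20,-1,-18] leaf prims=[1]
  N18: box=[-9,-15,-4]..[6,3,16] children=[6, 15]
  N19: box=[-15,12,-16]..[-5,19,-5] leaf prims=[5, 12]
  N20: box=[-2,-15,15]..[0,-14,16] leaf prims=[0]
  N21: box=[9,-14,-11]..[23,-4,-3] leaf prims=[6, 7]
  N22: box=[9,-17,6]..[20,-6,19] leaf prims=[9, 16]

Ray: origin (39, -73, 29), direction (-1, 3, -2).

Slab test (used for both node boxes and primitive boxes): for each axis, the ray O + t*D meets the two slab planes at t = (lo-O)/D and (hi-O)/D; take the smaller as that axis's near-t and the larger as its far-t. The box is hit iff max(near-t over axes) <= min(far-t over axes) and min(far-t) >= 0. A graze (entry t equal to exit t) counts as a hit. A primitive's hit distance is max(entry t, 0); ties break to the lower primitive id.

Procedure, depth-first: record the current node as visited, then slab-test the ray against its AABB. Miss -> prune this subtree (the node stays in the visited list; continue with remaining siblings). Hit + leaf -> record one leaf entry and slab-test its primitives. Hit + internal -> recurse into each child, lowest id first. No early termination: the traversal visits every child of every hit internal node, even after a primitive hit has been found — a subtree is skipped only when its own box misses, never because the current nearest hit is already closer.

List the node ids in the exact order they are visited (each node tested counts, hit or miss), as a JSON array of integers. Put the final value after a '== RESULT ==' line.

Traverse from the root:
N0 x:[16,54] y:[56/3,92/3] z:[9/2,49/2] -> hit [56/3,49/2], descend [7, 8]
  N7 x:[19,48] y:[56/3,77/3] z:[9/2,33/2] -> miss, prune
  N8 x:[16,54] y:[58/3,92/3] z:[31/2,49/2] -> hit [58/3,49/2], descend [3, 16]
    N3 x:[16,41] y:[59/3,76/3] z:[16,49/2] -> hit [59/3,49/2], descend [2, 10]
      N2 x:[27,41] y:[23,76/3] z:[33/2,24] -> miss, prune
      N10 x:[16,30] y:[59/3,24] z:[16,49/2] -> hit [59/3,24], descend [17, 21]
        N17 x:[19,24] y:[67/3,24] z:[47/2,49/2] -> hit [47/2,24] leaf, test {P1@t=47/2}
        N21 x:[16,30] y:[59/3,23] z:[16,20] -> hit [59/3,20] leaf, test {P6(miss), P7(miss)}
    N16 x:[41,54] y:[58/3,92/3] z:[31/2,23] -> miss, prune

Visited [0, 7, 8, 3, 2, 10, 17, 21, 16]. Tests: 9 box, 2 leaf. Nearest: P1.

== RESULT ==
[0, 7, 8, 3, 2, 10, 17, 21, 16]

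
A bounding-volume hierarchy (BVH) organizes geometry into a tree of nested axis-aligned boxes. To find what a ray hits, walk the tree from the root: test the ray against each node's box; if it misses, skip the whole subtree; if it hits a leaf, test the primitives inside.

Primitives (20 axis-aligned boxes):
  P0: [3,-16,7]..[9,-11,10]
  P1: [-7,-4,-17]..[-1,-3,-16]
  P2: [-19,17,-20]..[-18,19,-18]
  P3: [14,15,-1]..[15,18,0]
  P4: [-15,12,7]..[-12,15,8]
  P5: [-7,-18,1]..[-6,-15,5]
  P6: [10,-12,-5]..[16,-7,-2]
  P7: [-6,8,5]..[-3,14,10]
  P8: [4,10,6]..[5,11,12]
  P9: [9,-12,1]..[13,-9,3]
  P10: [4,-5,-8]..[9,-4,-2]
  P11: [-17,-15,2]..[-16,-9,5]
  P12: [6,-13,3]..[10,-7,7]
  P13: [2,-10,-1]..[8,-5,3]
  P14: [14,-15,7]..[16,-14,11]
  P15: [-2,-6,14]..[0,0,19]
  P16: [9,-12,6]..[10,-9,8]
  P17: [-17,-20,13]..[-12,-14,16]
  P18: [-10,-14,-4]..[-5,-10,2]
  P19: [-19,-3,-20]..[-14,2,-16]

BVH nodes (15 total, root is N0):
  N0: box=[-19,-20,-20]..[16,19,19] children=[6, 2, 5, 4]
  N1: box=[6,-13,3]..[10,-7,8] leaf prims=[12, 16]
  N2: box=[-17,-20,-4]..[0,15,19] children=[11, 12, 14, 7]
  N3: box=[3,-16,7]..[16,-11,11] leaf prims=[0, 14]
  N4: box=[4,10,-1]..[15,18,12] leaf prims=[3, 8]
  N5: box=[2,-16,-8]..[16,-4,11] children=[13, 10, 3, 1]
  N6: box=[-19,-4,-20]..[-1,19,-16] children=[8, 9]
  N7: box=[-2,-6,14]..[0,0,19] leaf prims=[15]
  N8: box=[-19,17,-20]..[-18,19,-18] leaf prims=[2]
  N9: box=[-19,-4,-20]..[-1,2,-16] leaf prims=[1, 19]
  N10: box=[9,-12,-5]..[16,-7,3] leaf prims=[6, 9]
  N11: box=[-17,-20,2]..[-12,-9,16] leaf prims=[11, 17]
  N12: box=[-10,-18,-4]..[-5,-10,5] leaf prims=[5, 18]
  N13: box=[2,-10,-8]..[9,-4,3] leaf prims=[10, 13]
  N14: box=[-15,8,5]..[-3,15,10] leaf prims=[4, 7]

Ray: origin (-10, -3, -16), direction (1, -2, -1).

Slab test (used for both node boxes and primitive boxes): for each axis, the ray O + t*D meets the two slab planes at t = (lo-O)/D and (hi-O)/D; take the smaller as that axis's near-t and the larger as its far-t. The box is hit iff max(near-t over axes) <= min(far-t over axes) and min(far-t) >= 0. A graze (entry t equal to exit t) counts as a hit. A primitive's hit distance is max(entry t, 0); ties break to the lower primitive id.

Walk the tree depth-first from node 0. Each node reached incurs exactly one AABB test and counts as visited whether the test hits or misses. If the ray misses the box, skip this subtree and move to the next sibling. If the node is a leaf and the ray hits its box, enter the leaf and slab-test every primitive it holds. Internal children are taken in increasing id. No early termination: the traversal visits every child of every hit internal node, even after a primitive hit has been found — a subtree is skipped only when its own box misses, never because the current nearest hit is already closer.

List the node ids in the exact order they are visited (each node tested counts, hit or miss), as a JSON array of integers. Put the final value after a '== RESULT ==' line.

Traverse from the root:
N0 x:[-9,26] y:[-11,17/2] z:[-35,4] -> hit [-9,4], descend [2, 4, 5, 6]
  N2 x:[-7,10] y:[-9,17/2] z:[-35,-12] -> miss, prune
  N4 x:[14,25] y:[-21/2,-13/2] z:[-28,-15] -> miss, prune
  N5 x:[12,26] y:[1/2,13/2] z:[-27,-8] -> miss, prune
  N6 x:[-9,9] y:[-11,1/2] z:[0,4] -> hit [0,1/2], descend [8, 9]
    N8 x:[-9,-8] y:[-11,-10] z:[2,4] -> miss, prune
    N9 x:[-9,9] y:[-5/2,1/2] z:[0,4] -> hit [0,1/2] leaf, test {P1(miss), P19(miss)}

order=[0, 2, 4, 5, 6, 8, 9]  |boxes|=7  |leaves|=1  hit=miss

== RESULT ==
[0, 2, 4, 5, 6, 8, 9]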